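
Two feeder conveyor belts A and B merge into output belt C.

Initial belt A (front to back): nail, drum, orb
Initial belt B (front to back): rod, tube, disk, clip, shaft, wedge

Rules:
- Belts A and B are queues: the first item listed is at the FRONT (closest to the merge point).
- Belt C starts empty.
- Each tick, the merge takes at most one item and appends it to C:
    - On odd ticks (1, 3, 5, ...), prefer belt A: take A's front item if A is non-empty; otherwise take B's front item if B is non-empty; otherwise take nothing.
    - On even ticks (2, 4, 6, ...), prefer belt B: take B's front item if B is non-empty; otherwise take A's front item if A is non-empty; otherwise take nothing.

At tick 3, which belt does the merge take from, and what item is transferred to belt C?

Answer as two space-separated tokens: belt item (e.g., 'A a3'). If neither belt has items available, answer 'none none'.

Tick 1: prefer A, take nail from A; A=[drum,orb] B=[rod,tube,disk,clip,shaft,wedge] C=[nail]
Tick 2: prefer B, take rod from B; A=[drum,orb] B=[tube,disk,clip,shaft,wedge] C=[nail,rod]
Tick 3: prefer A, take drum from A; A=[orb] B=[tube,disk,clip,shaft,wedge] C=[nail,rod,drum]

Answer: A drum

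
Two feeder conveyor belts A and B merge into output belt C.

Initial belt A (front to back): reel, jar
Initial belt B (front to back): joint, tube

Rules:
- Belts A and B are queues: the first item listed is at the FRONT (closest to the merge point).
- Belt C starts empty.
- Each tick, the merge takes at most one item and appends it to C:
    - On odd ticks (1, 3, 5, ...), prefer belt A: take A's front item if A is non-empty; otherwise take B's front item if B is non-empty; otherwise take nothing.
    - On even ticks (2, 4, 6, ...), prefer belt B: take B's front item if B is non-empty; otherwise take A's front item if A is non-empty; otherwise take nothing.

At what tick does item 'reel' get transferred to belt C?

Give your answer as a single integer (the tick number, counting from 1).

Answer: 1

Derivation:
Tick 1: prefer A, take reel from A; A=[jar] B=[joint,tube] C=[reel]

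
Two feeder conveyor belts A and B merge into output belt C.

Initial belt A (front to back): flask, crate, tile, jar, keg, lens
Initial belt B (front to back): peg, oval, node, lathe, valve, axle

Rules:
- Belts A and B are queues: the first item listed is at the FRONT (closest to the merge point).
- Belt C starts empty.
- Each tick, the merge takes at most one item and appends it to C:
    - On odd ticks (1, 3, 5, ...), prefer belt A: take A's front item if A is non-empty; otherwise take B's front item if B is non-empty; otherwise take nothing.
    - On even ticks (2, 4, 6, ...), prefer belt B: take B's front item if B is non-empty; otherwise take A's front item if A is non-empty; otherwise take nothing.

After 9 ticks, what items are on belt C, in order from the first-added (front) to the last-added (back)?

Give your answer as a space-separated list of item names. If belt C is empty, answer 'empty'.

Tick 1: prefer A, take flask from A; A=[crate,tile,jar,keg,lens] B=[peg,oval,node,lathe,valve,axle] C=[flask]
Tick 2: prefer B, take peg from B; A=[crate,tile,jar,keg,lens] B=[oval,node,lathe,valve,axle] C=[flask,peg]
Tick 3: prefer A, take crate from A; A=[tile,jar,keg,lens] B=[oval,node,lathe,valve,axle] C=[flask,peg,crate]
Tick 4: prefer B, take oval from B; A=[tile,jar,keg,lens] B=[node,lathe,valve,axle] C=[flask,peg,crate,oval]
Tick 5: prefer A, take tile from A; A=[jar,keg,lens] B=[node,lathe,valve,axle] C=[flask,peg,crate,oval,tile]
Tick 6: prefer B, take node from B; A=[jar,keg,lens] B=[lathe,valve,axle] C=[flask,peg,crate,oval,tile,node]
Tick 7: prefer A, take jar from A; A=[keg,lens] B=[lathe,valve,axle] C=[flask,peg,crate,oval,tile,node,jar]
Tick 8: prefer B, take lathe from B; A=[keg,lens] B=[valve,axle] C=[flask,peg,crate,oval,tile,node,jar,lathe]
Tick 9: prefer A, take keg from A; A=[lens] B=[valve,axle] C=[flask,peg,crate,oval,tile,node,jar,lathe,keg]

Answer: flask peg crate oval tile node jar lathe keg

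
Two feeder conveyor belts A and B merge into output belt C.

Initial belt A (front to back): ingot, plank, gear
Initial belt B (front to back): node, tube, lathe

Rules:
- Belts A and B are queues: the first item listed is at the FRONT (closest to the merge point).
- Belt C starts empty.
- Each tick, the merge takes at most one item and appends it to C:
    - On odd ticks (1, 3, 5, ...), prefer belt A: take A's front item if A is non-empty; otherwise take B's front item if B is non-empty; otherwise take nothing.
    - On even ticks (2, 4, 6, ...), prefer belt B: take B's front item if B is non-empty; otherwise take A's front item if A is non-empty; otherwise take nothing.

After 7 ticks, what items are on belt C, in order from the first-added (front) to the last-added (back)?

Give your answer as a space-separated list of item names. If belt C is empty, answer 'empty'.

Tick 1: prefer A, take ingot from A; A=[plank,gear] B=[node,tube,lathe] C=[ingot]
Tick 2: prefer B, take node from B; A=[plank,gear] B=[tube,lathe] C=[ingot,node]
Tick 3: prefer A, take plank from A; A=[gear] B=[tube,lathe] C=[ingot,node,plank]
Tick 4: prefer B, take tube from B; A=[gear] B=[lathe] C=[ingot,node,plank,tube]
Tick 5: prefer A, take gear from A; A=[-] B=[lathe] C=[ingot,node,plank,tube,gear]
Tick 6: prefer B, take lathe from B; A=[-] B=[-] C=[ingot,node,plank,tube,gear,lathe]
Tick 7: prefer A, both empty, nothing taken; A=[-] B=[-] C=[ingot,node,plank,tube,gear,lathe]

Answer: ingot node plank tube gear lathe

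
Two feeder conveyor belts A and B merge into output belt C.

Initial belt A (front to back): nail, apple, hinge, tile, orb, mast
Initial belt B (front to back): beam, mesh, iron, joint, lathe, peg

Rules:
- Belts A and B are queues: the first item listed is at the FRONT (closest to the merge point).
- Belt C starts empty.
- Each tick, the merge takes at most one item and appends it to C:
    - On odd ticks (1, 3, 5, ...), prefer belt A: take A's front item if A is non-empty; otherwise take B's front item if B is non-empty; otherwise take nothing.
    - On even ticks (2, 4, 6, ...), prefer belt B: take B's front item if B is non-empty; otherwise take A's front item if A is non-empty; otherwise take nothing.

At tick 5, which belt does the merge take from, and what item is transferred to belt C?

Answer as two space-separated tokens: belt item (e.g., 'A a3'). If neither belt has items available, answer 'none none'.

Tick 1: prefer A, take nail from A; A=[apple,hinge,tile,orb,mast] B=[beam,mesh,iron,joint,lathe,peg] C=[nail]
Tick 2: prefer B, take beam from B; A=[apple,hinge,tile,orb,mast] B=[mesh,iron,joint,lathe,peg] C=[nail,beam]
Tick 3: prefer A, take apple from A; A=[hinge,tile,orb,mast] B=[mesh,iron,joint,lathe,peg] C=[nail,beam,apple]
Tick 4: prefer B, take mesh from B; A=[hinge,tile,orb,mast] B=[iron,joint,lathe,peg] C=[nail,beam,apple,mesh]
Tick 5: prefer A, take hinge from A; A=[tile,orb,mast] B=[iron,joint,lathe,peg] C=[nail,beam,apple,mesh,hinge]

Answer: A hinge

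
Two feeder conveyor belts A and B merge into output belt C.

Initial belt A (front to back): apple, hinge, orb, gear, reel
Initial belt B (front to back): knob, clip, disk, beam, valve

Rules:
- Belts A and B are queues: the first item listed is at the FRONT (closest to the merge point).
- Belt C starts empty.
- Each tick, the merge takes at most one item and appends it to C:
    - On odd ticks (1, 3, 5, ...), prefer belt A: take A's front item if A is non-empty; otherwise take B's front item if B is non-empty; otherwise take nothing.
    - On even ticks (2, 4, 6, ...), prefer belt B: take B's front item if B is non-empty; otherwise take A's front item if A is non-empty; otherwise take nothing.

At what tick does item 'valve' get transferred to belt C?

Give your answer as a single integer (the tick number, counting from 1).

Answer: 10

Derivation:
Tick 1: prefer A, take apple from A; A=[hinge,orb,gear,reel] B=[knob,clip,disk,beam,valve] C=[apple]
Tick 2: prefer B, take knob from B; A=[hinge,orb,gear,reel] B=[clip,disk,beam,valve] C=[apple,knob]
Tick 3: prefer A, take hinge from A; A=[orb,gear,reel] B=[clip,disk,beam,valve] C=[apple,knob,hinge]
Tick 4: prefer B, take clip from B; A=[orb,gear,reel] B=[disk,beam,valve] C=[apple,knob,hinge,clip]
Tick 5: prefer A, take orb from A; A=[gear,reel] B=[disk,beam,valve] C=[apple,knob,hinge,clip,orb]
Tick 6: prefer B, take disk from B; A=[gear,reel] B=[beam,valve] C=[apple,knob,hinge,clip,orb,disk]
Tick 7: prefer A, take gear from A; A=[reel] B=[beam,valve] C=[apple,knob,hinge,clip,orb,disk,gear]
Tick 8: prefer B, take beam from B; A=[reel] B=[valve] C=[apple,knob,hinge,clip,orb,disk,gear,beam]
Tick 9: prefer A, take reel from A; A=[-] B=[valve] C=[apple,knob,hinge,clip,orb,disk,gear,beam,reel]
Tick 10: prefer B, take valve from B; A=[-] B=[-] C=[apple,knob,hinge,clip,orb,disk,gear,beam,reel,valve]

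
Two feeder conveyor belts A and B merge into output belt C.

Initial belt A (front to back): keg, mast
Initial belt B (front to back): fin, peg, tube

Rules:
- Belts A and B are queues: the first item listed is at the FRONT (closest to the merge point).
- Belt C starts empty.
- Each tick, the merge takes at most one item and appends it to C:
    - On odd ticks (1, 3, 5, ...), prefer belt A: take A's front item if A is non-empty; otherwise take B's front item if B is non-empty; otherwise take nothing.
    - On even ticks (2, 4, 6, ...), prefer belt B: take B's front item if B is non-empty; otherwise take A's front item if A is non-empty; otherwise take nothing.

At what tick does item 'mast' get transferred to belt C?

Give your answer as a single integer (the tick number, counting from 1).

Answer: 3

Derivation:
Tick 1: prefer A, take keg from A; A=[mast] B=[fin,peg,tube] C=[keg]
Tick 2: prefer B, take fin from B; A=[mast] B=[peg,tube] C=[keg,fin]
Tick 3: prefer A, take mast from A; A=[-] B=[peg,tube] C=[keg,fin,mast]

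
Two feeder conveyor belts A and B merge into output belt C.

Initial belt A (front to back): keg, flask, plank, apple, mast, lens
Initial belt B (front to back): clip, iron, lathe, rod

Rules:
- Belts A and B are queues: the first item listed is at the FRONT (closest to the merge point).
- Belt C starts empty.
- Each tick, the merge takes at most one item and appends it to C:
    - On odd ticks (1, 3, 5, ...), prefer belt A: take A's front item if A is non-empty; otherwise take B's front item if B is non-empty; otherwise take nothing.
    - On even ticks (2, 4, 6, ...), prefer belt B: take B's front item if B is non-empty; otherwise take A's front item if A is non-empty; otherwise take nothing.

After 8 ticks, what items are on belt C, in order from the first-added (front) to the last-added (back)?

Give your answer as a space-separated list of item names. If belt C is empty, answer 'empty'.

Tick 1: prefer A, take keg from A; A=[flask,plank,apple,mast,lens] B=[clip,iron,lathe,rod] C=[keg]
Tick 2: prefer B, take clip from B; A=[flask,plank,apple,mast,lens] B=[iron,lathe,rod] C=[keg,clip]
Tick 3: prefer A, take flask from A; A=[plank,apple,mast,lens] B=[iron,lathe,rod] C=[keg,clip,flask]
Tick 4: prefer B, take iron from B; A=[plank,apple,mast,lens] B=[lathe,rod] C=[keg,clip,flask,iron]
Tick 5: prefer A, take plank from A; A=[apple,mast,lens] B=[lathe,rod] C=[keg,clip,flask,iron,plank]
Tick 6: prefer B, take lathe from B; A=[apple,mast,lens] B=[rod] C=[keg,clip,flask,iron,plank,lathe]
Tick 7: prefer A, take apple from A; A=[mast,lens] B=[rod] C=[keg,clip,flask,iron,plank,lathe,apple]
Tick 8: prefer B, take rod from B; A=[mast,lens] B=[-] C=[keg,clip,flask,iron,plank,lathe,apple,rod]

Answer: keg clip flask iron plank lathe apple rod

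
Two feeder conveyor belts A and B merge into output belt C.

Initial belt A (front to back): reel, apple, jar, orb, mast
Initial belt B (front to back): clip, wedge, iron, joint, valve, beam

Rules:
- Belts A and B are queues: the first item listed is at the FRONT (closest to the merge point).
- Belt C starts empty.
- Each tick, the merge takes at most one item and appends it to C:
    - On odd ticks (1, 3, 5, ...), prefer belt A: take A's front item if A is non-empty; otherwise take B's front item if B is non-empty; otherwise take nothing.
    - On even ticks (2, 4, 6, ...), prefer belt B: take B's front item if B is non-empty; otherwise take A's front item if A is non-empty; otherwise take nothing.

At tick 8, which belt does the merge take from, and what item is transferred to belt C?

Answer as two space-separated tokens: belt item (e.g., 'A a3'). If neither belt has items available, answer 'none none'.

Tick 1: prefer A, take reel from A; A=[apple,jar,orb,mast] B=[clip,wedge,iron,joint,valve,beam] C=[reel]
Tick 2: prefer B, take clip from B; A=[apple,jar,orb,mast] B=[wedge,iron,joint,valve,beam] C=[reel,clip]
Tick 3: prefer A, take apple from A; A=[jar,orb,mast] B=[wedge,iron,joint,valve,beam] C=[reel,clip,apple]
Tick 4: prefer B, take wedge from B; A=[jar,orb,mast] B=[iron,joint,valve,beam] C=[reel,clip,apple,wedge]
Tick 5: prefer A, take jar from A; A=[orb,mast] B=[iron,joint,valve,beam] C=[reel,clip,apple,wedge,jar]
Tick 6: prefer B, take iron from B; A=[orb,mast] B=[joint,valve,beam] C=[reel,clip,apple,wedge,jar,iron]
Tick 7: prefer A, take orb from A; A=[mast] B=[joint,valve,beam] C=[reel,clip,apple,wedge,jar,iron,orb]
Tick 8: prefer B, take joint from B; A=[mast] B=[valve,beam] C=[reel,clip,apple,wedge,jar,iron,orb,joint]

Answer: B joint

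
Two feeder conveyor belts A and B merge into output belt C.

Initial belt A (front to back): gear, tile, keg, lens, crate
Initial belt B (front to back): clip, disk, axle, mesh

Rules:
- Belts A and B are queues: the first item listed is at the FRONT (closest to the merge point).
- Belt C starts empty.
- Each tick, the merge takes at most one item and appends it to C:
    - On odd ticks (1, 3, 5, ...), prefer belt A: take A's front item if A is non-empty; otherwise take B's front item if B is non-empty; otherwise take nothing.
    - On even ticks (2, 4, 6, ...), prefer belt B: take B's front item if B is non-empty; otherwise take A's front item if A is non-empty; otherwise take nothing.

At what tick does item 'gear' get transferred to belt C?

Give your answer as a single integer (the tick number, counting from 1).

Answer: 1

Derivation:
Tick 1: prefer A, take gear from A; A=[tile,keg,lens,crate] B=[clip,disk,axle,mesh] C=[gear]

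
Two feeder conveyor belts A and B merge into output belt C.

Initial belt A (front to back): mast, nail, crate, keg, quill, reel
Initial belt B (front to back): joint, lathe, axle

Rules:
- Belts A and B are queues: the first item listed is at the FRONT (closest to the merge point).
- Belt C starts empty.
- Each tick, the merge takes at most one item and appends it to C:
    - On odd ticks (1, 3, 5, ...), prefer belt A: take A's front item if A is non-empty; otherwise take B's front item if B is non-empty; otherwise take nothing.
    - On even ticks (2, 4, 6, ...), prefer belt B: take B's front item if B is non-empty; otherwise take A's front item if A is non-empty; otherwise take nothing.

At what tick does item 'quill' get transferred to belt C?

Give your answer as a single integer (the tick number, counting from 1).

Tick 1: prefer A, take mast from A; A=[nail,crate,keg,quill,reel] B=[joint,lathe,axle] C=[mast]
Tick 2: prefer B, take joint from B; A=[nail,crate,keg,quill,reel] B=[lathe,axle] C=[mast,joint]
Tick 3: prefer A, take nail from A; A=[crate,keg,quill,reel] B=[lathe,axle] C=[mast,joint,nail]
Tick 4: prefer B, take lathe from B; A=[crate,keg,quill,reel] B=[axle] C=[mast,joint,nail,lathe]
Tick 5: prefer A, take crate from A; A=[keg,quill,reel] B=[axle] C=[mast,joint,nail,lathe,crate]
Tick 6: prefer B, take axle from B; A=[keg,quill,reel] B=[-] C=[mast,joint,nail,lathe,crate,axle]
Tick 7: prefer A, take keg from A; A=[quill,reel] B=[-] C=[mast,joint,nail,lathe,crate,axle,keg]
Tick 8: prefer B, take quill from A; A=[reel] B=[-] C=[mast,joint,nail,lathe,crate,axle,keg,quill]

Answer: 8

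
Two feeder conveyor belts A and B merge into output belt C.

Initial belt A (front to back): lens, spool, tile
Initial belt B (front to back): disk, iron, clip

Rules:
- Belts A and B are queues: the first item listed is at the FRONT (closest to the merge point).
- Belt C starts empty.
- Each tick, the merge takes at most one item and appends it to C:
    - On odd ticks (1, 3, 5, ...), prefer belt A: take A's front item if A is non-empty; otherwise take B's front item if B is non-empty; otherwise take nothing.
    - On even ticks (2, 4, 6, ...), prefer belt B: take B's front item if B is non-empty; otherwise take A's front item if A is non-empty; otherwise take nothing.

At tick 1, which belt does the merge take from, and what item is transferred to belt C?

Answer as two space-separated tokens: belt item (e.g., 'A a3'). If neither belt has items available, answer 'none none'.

Tick 1: prefer A, take lens from A; A=[spool,tile] B=[disk,iron,clip] C=[lens]

Answer: A lens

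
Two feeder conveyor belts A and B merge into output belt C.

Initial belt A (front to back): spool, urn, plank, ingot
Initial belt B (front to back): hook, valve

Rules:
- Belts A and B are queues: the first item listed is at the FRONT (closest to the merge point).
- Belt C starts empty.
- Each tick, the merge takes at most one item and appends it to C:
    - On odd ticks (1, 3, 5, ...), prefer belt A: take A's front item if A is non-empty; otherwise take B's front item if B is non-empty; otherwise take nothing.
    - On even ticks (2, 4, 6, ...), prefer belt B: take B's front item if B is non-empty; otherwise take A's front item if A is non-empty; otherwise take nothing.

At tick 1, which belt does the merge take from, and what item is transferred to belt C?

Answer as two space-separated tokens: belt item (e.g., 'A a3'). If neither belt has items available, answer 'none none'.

Answer: A spool

Derivation:
Tick 1: prefer A, take spool from A; A=[urn,plank,ingot] B=[hook,valve] C=[spool]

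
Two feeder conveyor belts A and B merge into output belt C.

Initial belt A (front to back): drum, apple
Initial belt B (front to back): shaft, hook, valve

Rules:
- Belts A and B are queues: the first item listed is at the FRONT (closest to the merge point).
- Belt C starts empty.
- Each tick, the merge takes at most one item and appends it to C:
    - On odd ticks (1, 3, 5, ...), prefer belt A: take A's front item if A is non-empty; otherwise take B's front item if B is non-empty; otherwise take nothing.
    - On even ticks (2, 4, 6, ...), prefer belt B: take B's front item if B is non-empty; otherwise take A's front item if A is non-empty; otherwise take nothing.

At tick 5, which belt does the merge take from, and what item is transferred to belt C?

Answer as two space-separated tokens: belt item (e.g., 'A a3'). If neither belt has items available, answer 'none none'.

Tick 1: prefer A, take drum from A; A=[apple] B=[shaft,hook,valve] C=[drum]
Tick 2: prefer B, take shaft from B; A=[apple] B=[hook,valve] C=[drum,shaft]
Tick 3: prefer A, take apple from A; A=[-] B=[hook,valve] C=[drum,shaft,apple]
Tick 4: prefer B, take hook from B; A=[-] B=[valve] C=[drum,shaft,apple,hook]
Tick 5: prefer A, take valve from B; A=[-] B=[-] C=[drum,shaft,apple,hook,valve]

Answer: B valve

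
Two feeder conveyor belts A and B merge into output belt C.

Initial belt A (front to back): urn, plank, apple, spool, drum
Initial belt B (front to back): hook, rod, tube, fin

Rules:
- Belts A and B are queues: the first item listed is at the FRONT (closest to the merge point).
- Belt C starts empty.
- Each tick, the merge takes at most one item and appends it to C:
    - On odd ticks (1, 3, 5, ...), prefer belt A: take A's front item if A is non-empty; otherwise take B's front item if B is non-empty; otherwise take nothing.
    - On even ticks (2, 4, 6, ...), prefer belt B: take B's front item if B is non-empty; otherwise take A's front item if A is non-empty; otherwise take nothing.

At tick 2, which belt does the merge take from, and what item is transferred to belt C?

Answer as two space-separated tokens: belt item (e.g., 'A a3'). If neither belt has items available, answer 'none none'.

Tick 1: prefer A, take urn from A; A=[plank,apple,spool,drum] B=[hook,rod,tube,fin] C=[urn]
Tick 2: prefer B, take hook from B; A=[plank,apple,spool,drum] B=[rod,tube,fin] C=[urn,hook]

Answer: B hook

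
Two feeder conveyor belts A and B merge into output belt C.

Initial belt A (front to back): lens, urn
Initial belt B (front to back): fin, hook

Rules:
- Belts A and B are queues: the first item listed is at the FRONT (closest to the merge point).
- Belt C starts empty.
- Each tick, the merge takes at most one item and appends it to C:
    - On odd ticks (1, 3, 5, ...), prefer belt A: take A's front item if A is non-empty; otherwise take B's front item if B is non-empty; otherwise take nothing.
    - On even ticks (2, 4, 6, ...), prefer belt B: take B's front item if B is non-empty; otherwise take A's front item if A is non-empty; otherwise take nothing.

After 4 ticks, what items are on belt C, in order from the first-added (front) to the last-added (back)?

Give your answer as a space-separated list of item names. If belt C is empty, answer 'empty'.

Tick 1: prefer A, take lens from A; A=[urn] B=[fin,hook] C=[lens]
Tick 2: prefer B, take fin from B; A=[urn] B=[hook] C=[lens,fin]
Tick 3: prefer A, take urn from A; A=[-] B=[hook] C=[lens,fin,urn]
Tick 4: prefer B, take hook from B; A=[-] B=[-] C=[lens,fin,urn,hook]

Answer: lens fin urn hook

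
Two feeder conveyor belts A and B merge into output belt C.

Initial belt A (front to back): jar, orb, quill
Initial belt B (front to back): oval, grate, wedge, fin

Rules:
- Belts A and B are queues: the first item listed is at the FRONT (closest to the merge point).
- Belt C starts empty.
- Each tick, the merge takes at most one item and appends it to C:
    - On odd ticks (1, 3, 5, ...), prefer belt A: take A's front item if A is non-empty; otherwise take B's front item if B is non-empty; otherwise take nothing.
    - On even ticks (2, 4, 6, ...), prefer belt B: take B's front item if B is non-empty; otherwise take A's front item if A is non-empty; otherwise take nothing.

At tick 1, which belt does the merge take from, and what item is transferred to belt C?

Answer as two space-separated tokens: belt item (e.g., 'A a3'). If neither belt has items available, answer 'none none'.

Answer: A jar

Derivation:
Tick 1: prefer A, take jar from A; A=[orb,quill] B=[oval,grate,wedge,fin] C=[jar]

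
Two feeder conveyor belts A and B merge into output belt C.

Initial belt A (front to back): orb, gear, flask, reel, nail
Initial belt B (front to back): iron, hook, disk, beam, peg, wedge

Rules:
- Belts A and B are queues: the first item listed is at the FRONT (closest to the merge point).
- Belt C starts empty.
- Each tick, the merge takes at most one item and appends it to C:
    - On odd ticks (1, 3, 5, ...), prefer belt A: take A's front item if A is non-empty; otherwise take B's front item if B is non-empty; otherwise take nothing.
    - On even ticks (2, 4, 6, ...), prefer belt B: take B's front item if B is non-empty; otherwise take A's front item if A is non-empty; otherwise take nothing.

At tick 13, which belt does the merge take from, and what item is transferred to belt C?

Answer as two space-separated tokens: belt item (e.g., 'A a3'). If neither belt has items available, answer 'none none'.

Tick 1: prefer A, take orb from A; A=[gear,flask,reel,nail] B=[iron,hook,disk,beam,peg,wedge] C=[orb]
Tick 2: prefer B, take iron from B; A=[gear,flask,reel,nail] B=[hook,disk,beam,peg,wedge] C=[orb,iron]
Tick 3: prefer A, take gear from A; A=[flask,reel,nail] B=[hook,disk,beam,peg,wedge] C=[orb,iron,gear]
Tick 4: prefer B, take hook from B; A=[flask,reel,nail] B=[disk,beam,peg,wedge] C=[orb,iron,gear,hook]
Tick 5: prefer A, take flask from A; A=[reel,nail] B=[disk,beam,peg,wedge] C=[orb,iron,gear,hook,flask]
Tick 6: prefer B, take disk from B; A=[reel,nail] B=[beam,peg,wedge] C=[orb,iron,gear,hook,flask,disk]
Tick 7: prefer A, take reel from A; A=[nail] B=[beam,peg,wedge] C=[orb,iron,gear,hook,flask,disk,reel]
Tick 8: prefer B, take beam from B; A=[nail] B=[peg,wedge] C=[orb,iron,gear,hook,flask,disk,reel,beam]
Tick 9: prefer A, take nail from A; A=[-] B=[peg,wedge] C=[orb,iron,gear,hook,flask,disk,reel,beam,nail]
Tick 10: prefer B, take peg from B; A=[-] B=[wedge] C=[orb,iron,gear,hook,flask,disk,reel,beam,nail,peg]
Tick 11: prefer A, take wedge from B; A=[-] B=[-] C=[orb,iron,gear,hook,flask,disk,reel,beam,nail,peg,wedge]
Tick 12: prefer B, both empty, nothing taken; A=[-] B=[-] C=[orb,iron,gear,hook,flask,disk,reel,beam,nail,peg,wedge]
Tick 13: prefer A, both empty, nothing taken; A=[-] B=[-] C=[orb,iron,gear,hook,flask,disk,reel,beam,nail,peg,wedge]

Answer: none none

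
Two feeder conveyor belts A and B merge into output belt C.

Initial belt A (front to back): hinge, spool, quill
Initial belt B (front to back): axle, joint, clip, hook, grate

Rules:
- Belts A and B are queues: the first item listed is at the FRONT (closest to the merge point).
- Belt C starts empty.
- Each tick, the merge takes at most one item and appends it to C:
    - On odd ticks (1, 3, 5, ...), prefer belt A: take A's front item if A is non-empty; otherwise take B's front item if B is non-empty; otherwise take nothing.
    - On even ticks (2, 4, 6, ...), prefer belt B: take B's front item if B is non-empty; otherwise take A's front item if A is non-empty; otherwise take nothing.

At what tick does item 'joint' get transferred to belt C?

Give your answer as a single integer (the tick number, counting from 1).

Answer: 4

Derivation:
Tick 1: prefer A, take hinge from A; A=[spool,quill] B=[axle,joint,clip,hook,grate] C=[hinge]
Tick 2: prefer B, take axle from B; A=[spool,quill] B=[joint,clip,hook,grate] C=[hinge,axle]
Tick 3: prefer A, take spool from A; A=[quill] B=[joint,clip,hook,grate] C=[hinge,axle,spool]
Tick 4: prefer B, take joint from B; A=[quill] B=[clip,hook,grate] C=[hinge,axle,spool,joint]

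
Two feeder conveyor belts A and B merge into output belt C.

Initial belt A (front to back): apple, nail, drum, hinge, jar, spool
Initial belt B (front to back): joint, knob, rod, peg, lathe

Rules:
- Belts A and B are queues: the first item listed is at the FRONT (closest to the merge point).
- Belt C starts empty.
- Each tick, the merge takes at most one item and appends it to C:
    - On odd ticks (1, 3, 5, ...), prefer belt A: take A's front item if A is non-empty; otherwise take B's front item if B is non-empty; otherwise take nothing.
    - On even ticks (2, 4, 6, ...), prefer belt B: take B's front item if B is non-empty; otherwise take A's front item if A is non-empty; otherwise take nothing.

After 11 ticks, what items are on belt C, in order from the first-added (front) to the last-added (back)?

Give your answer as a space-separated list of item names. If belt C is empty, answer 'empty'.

Answer: apple joint nail knob drum rod hinge peg jar lathe spool

Derivation:
Tick 1: prefer A, take apple from A; A=[nail,drum,hinge,jar,spool] B=[joint,knob,rod,peg,lathe] C=[apple]
Tick 2: prefer B, take joint from B; A=[nail,drum,hinge,jar,spool] B=[knob,rod,peg,lathe] C=[apple,joint]
Tick 3: prefer A, take nail from A; A=[drum,hinge,jar,spool] B=[knob,rod,peg,lathe] C=[apple,joint,nail]
Tick 4: prefer B, take knob from B; A=[drum,hinge,jar,spool] B=[rod,peg,lathe] C=[apple,joint,nail,knob]
Tick 5: prefer A, take drum from A; A=[hinge,jar,spool] B=[rod,peg,lathe] C=[apple,joint,nail,knob,drum]
Tick 6: prefer B, take rod from B; A=[hinge,jar,spool] B=[peg,lathe] C=[apple,joint,nail,knob,drum,rod]
Tick 7: prefer A, take hinge from A; A=[jar,spool] B=[peg,lathe] C=[apple,joint,nail,knob,drum,rod,hinge]
Tick 8: prefer B, take peg from B; A=[jar,spool] B=[lathe] C=[apple,joint,nail,knob,drum,rod,hinge,peg]
Tick 9: prefer A, take jar from A; A=[spool] B=[lathe] C=[apple,joint,nail,knob,drum,rod,hinge,peg,jar]
Tick 10: prefer B, take lathe from B; A=[spool] B=[-] C=[apple,joint,nail,knob,drum,rod,hinge,peg,jar,lathe]
Tick 11: prefer A, take spool from A; A=[-] B=[-] C=[apple,joint,nail,knob,drum,rod,hinge,peg,jar,lathe,spool]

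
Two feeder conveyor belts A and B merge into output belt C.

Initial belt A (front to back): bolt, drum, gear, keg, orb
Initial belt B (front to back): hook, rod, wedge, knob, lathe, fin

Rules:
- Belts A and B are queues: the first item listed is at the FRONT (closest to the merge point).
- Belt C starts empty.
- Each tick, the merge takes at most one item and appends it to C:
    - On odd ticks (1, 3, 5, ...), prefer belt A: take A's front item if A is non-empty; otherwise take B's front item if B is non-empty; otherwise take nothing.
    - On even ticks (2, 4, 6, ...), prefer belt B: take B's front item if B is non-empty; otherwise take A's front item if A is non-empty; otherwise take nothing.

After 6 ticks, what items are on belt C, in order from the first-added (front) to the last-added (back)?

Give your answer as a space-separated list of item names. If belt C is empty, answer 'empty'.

Tick 1: prefer A, take bolt from A; A=[drum,gear,keg,orb] B=[hook,rod,wedge,knob,lathe,fin] C=[bolt]
Tick 2: prefer B, take hook from B; A=[drum,gear,keg,orb] B=[rod,wedge,knob,lathe,fin] C=[bolt,hook]
Tick 3: prefer A, take drum from A; A=[gear,keg,orb] B=[rod,wedge,knob,lathe,fin] C=[bolt,hook,drum]
Tick 4: prefer B, take rod from B; A=[gear,keg,orb] B=[wedge,knob,lathe,fin] C=[bolt,hook,drum,rod]
Tick 5: prefer A, take gear from A; A=[keg,orb] B=[wedge,knob,lathe,fin] C=[bolt,hook,drum,rod,gear]
Tick 6: prefer B, take wedge from B; A=[keg,orb] B=[knob,lathe,fin] C=[bolt,hook,drum,rod,gear,wedge]

Answer: bolt hook drum rod gear wedge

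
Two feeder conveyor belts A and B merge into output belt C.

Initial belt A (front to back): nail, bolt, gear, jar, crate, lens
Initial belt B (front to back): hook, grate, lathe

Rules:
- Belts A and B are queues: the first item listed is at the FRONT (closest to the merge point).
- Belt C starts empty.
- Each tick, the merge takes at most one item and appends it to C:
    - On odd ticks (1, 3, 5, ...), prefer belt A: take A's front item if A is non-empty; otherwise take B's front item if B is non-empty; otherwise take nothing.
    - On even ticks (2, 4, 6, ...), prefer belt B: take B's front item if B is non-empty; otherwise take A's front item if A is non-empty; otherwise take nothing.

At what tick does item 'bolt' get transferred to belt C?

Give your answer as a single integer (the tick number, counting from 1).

Tick 1: prefer A, take nail from A; A=[bolt,gear,jar,crate,lens] B=[hook,grate,lathe] C=[nail]
Tick 2: prefer B, take hook from B; A=[bolt,gear,jar,crate,lens] B=[grate,lathe] C=[nail,hook]
Tick 3: prefer A, take bolt from A; A=[gear,jar,crate,lens] B=[grate,lathe] C=[nail,hook,bolt]

Answer: 3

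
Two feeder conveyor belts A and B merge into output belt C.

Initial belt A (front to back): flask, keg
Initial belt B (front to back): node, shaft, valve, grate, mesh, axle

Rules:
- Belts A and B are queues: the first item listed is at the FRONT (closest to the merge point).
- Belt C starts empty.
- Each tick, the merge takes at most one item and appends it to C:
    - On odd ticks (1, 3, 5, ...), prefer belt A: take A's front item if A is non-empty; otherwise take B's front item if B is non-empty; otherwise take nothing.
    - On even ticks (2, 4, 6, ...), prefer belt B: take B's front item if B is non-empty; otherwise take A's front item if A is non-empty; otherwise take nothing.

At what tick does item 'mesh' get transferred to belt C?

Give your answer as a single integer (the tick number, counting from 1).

Answer: 7

Derivation:
Tick 1: prefer A, take flask from A; A=[keg] B=[node,shaft,valve,grate,mesh,axle] C=[flask]
Tick 2: prefer B, take node from B; A=[keg] B=[shaft,valve,grate,mesh,axle] C=[flask,node]
Tick 3: prefer A, take keg from A; A=[-] B=[shaft,valve,grate,mesh,axle] C=[flask,node,keg]
Tick 4: prefer B, take shaft from B; A=[-] B=[valve,grate,mesh,axle] C=[flask,node,keg,shaft]
Tick 5: prefer A, take valve from B; A=[-] B=[grate,mesh,axle] C=[flask,node,keg,shaft,valve]
Tick 6: prefer B, take grate from B; A=[-] B=[mesh,axle] C=[flask,node,keg,shaft,valve,grate]
Tick 7: prefer A, take mesh from B; A=[-] B=[axle] C=[flask,node,keg,shaft,valve,grate,mesh]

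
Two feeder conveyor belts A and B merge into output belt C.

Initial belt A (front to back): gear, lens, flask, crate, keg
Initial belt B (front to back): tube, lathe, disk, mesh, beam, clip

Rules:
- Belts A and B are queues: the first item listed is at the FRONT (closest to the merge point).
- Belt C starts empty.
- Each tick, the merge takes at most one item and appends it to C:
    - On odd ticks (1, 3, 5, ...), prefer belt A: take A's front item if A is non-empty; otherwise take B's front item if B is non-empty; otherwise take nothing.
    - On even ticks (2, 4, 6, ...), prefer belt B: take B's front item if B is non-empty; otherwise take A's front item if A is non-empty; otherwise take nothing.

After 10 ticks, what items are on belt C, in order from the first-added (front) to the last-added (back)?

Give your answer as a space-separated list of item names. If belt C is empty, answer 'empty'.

Answer: gear tube lens lathe flask disk crate mesh keg beam

Derivation:
Tick 1: prefer A, take gear from A; A=[lens,flask,crate,keg] B=[tube,lathe,disk,mesh,beam,clip] C=[gear]
Tick 2: prefer B, take tube from B; A=[lens,flask,crate,keg] B=[lathe,disk,mesh,beam,clip] C=[gear,tube]
Tick 3: prefer A, take lens from A; A=[flask,crate,keg] B=[lathe,disk,mesh,beam,clip] C=[gear,tube,lens]
Tick 4: prefer B, take lathe from B; A=[flask,crate,keg] B=[disk,mesh,beam,clip] C=[gear,tube,lens,lathe]
Tick 5: prefer A, take flask from A; A=[crate,keg] B=[disk,mesh,beam,clip] C=[gear,tube,lens,lathe,flask]
Tick 6: prefer B, take disk from B; A=[crate,keg] B=[mesh,beam,clip] C=[gear,tube,lens,lathe,flask,disk]
Tick 7: prefer A, take crate from A; A=[keg] B=[mesh,beam,clip] C=[gear,tube,lens,lathe,flask,disk,crate]
Tick 8: prefer B, take mesh from B; A=[keg] B=[beam,clip] C=[gear,tube,lens,lathe,flask,disk,crate,mesh]
Tick 9: prefer A, take keg from A; A=[-] B=[beam,clip] C=[gear,tube,lens,lathe,flask,disk,crate,mesh,keg]
Tick 10: prefer B, take beam from B; A=[-] B=[clip] C=[gear,tube,lens,lathe,flask,disk,crate,mesh,keg,beam]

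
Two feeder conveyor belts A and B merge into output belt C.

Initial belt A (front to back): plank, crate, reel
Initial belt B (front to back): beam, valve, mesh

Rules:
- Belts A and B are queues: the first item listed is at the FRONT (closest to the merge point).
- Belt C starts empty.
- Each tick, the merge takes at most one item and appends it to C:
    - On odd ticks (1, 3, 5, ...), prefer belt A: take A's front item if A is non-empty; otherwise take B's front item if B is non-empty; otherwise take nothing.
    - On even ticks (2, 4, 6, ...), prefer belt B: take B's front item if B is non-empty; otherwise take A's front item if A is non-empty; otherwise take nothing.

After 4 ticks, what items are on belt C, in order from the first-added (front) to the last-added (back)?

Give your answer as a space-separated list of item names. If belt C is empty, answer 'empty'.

Tick 1: prefer A, take plank from A; A=[crate,reel] B=[beam,valve,mesh] C=[plank]
Tick 2: prefer B, take beam from B; A=[crate,reel] B=[valve,mesh] C=[plank,beam]
Tick 3: prefer A, take crate from A; A=[reel] B=[valve,mesh] C=[plank,beam,crate]
Tick 4: prefer B, take valve from B; A=[reel] B=[mesh] C=[plank,beam,crate,valve]

Answer: plank beam crate valve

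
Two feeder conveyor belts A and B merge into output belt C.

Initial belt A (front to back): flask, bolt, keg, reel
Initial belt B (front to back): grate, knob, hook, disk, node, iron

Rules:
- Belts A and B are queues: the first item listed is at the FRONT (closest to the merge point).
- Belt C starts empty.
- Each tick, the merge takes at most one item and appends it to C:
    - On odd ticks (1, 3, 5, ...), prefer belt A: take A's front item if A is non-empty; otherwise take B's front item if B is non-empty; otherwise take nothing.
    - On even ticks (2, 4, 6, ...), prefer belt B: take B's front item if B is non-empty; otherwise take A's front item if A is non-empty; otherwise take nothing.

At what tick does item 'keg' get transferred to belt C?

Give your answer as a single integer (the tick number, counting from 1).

Tick 1: prefer A, take flask from A; A=[bolt,keg,reel] B=[grate,knob,hook,disk,node,iron] C=[flask]
Tick 2: prefer B, take grate from B; A=[bolt,keg,reel] B=[knob,hook,disk,node,iron] C=[flask,grate]
Tick 3: prefer A, take bolt from A; A=[keg,reel] B=[knob,hook,disk,node,iron] C=[flask,grate,bolt]
Tick 4: prefer B, take knob from B; A=[keg,reel] B=[hook,disk,node,iron] C=[flask,grate,bolt,knob]
Tick 5: prefer A, take keg from A; A=[reel] B=[hook,disk,node,iron] C=[flask,grate,bolt,knob,keg]

Answer: 5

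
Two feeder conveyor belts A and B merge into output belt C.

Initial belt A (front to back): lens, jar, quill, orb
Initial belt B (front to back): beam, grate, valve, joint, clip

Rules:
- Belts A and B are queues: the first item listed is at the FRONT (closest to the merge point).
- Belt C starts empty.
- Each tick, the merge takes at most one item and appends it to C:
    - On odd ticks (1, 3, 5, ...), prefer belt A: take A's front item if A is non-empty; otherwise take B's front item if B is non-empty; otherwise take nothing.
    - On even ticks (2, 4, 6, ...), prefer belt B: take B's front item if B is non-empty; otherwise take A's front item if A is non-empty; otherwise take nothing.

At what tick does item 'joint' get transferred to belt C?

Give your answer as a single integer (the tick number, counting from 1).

Tick 1: prefer A, take lens from A; A=[jar,quill,orb] B=[beam,grate,valve,joint,clip] C=[lens]
Tick 2: prefer B, take beam from B; A=[jar,quill,orb] B=[grate,valve,joint,clip] C=[lens,beam]
Tick 3: prefer A, take jar from A; A=[quill,orb] B=[grate,valve,joint,clip] C=[lens,beam,jar]
Tick 4: prefer B, take grate from B; A=[quill,orb] B=[valve,joint,clip] C=[lens,beam,jar,grate]
Tick 5: prefer A, take quill from A; A=[orb] B=[valve,joint,clip] C=[lens,beam,jar,grate,quill]
Tick 6: prefer B, take valve from B; A=[orb] B=[joint,clip] C=[lens,beam,jar,grate,quill,valve]
Tick 7: prefer A, take orb from A; A=[-] B=[joint,clip] C=[lens,beam,jar,grate,quill,valve,orb]
Tick 8: prefer B, take joint from B; A=[-] B=[clip] C=[lens,beam,jar,grate,quill,valve,orb,joint]

Answer: 8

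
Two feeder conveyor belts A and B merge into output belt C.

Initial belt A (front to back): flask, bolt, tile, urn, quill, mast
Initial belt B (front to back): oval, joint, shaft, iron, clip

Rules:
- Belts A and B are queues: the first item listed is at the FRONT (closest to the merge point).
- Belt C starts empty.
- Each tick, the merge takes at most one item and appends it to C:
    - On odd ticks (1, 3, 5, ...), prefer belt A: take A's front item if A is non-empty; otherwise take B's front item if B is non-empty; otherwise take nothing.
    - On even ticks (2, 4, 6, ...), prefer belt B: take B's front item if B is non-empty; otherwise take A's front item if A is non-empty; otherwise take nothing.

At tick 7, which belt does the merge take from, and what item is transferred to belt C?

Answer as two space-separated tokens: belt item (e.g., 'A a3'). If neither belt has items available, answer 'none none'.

Answer: A urn

Derivation:
Tick 1: prefer A, take flask from A; A=[bolt,tile,urn,quill,mast] B=[oval,joint,shaft,iron,clip] C=[flask]
Tick 2: prefer B, take oval from B; A=[bolt,tile,urn,quill,mast] B=[joint,shaft,iron,clip] C=[flask,oval]
Tick 3: prefer A, take bolt from A; A=[tile,urn,quill,mast] B=[joint,shaft,iron,clip] C=[flask,oval,bolt]
Tick 4: prefer B, take joint from B; A=[tile,urn,quill,mast] B=[shaft,iron,clip] C=[flask,oval,bolt,joint]
Tick 5: prefer A, take tile from A; A=[urn,quill,mast] B=[shaft,iron,clip] C=[flask,oval,bolt,joint,tile]
Tick 6: prefer B, take shaft from B; A=[urn,quill,mast] B=[iron,clip] C=[flask,oval,bolt,joint,tile,shaft]
Tick 7: prefer A, take urn from A; A=[quill,mast] B=[iron,clip] C=[flask,oval,bolt,joint,tile,shaft,urn]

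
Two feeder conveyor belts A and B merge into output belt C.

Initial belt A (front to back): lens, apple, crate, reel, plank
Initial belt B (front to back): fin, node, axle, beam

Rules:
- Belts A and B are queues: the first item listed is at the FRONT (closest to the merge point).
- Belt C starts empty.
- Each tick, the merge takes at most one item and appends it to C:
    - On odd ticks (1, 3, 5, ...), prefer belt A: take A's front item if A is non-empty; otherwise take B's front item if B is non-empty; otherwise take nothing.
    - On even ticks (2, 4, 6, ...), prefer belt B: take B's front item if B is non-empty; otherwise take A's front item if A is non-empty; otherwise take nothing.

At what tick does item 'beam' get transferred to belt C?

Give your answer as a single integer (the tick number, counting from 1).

Answer: 8

Derivation:
Tick 1: prefer A, take lens from A; A=[apple,crate,reel,plank] B=[fin,node,axle,beam] C=[lens]
Tick 2: prefer B, take fin from B; A=[apple,crate,reel,plank] B=[node,axle,beam] C=[lens,fin]
Tick 3: prefer A, take apple from A; A=[crate,reel,plank] B=[node,axle,beam] C=[lens,fin,apple]
Tick 4: prefer B, take node from B; A=[crate,reel,plank] B=[axle,beam] C=[lens,fin,apple,node]
Tick 5: prefer A, take crate from A; A=[reel,plank] B=[axle,beam] C=[lens,fin,apple,node,crate]
Tick 6: prefer B, take axle from B; A=[reel,plank] B=[beam] C=[lens,fin,apple,node,crate,axle]
Tick 7: prefer A, take reel from A; A=[plank] B=[beam] C=[lens,fin,apple,node,crate,axle,reel]
Tick 8: prefer B, take beam from B; A=[plank] B=[-] C=[lens,fin,apple,node,crate,axle,reel,beam]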